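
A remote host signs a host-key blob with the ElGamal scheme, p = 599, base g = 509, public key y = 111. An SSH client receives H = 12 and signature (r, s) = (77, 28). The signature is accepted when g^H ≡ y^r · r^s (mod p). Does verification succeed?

fails

Left side g^H mod p:
509^2 = 259081 ≡ 313
509^4 ≡ 313^2 = 97969 ≡ 332
509^8 ≡ 332^2 = 110224 ≡ 8
12 = 8 + 4, so 509^12 ≡ 8·332 ≡ 260 (mod 599)
Right side y^r · r^s mod p:
111^2 = 12321 ≡ 341
111^4 ≡ 341^2 = 116281 ≡ 75
111^8 ≡ 75^2 = 5625 ≡ 234
111^16 ≡ 234^2 = 54756 ≡ 247
111^32 ≡ 247^2 = 61009 ≡ 510
111^64 ≡ 510^2 = 260100 ≡ 134
77 = 64 + 8 + 4 + 1, so 111^77 ≡ 134·234·75·111 ≡ 490 (mod 599)
77^2 = 5929 ≡ 538
77^4 ≡ 538^2 = 289444 ≡ 127
77^8 ≡ 127^2 = 16129 ≡ 555
77^16 ≡ 555^2 = 308025 ≡ 139
28 = 16 + 8 + 4, so 77^28 ≡ 139·555·127 ≡ 171 (mod 599)
490·171 = 83790 ≡ 529 (mod 599)
260 ≠ 529, so verification fails.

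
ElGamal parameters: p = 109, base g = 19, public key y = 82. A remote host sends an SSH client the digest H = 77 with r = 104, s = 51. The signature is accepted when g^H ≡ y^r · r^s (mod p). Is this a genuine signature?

Left side g^H mod p:
Squares mod 109: 19^1≡19, 19^2≡34, 19^4≡66, 19^8≡105, 19^16≡16, 19^32≡38, 19^64≡27
77 = 64 + 8 + 4 + 1, so 19^77 ≡ 27·105·66·19 ≡ 55 (mod 109)
Right side y^r · r^s mod p:
Squares mod 109: 82^1≡82, 82^2≡75, 82^4≡66, 82^8≡105, 82^16≡16, 82^32≡38, 82^64≡27
104 = 64 + 32 + 8, so 82^104 ≡ 27·38·105 ≡ 38 (mod 109)
Squares mod 109: 104^1≡104, 104^2≡25, 104^4≡80, 104^8≡78, 104^16≡89, 104^32≡73
51 = 32 + 16 + 2 + 1, so 104^51 ≡ 73·89·25·104 ≡ 34 (mod 109)
38·34 = 1292 ≡ 93 (mod 109)
55 ≠ 93, so verification fails.

forged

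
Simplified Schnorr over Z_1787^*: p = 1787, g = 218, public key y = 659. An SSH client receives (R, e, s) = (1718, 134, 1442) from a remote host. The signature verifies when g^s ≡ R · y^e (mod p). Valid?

no

g^s mod p:
218^1442 mod 1787 = 1098
R · y^e mod p:
659^134 mod 1787 = 1550
1718·1550 = 2662900 ≡ 270 (mod 1787)
1098 ≠ 270; the check fails.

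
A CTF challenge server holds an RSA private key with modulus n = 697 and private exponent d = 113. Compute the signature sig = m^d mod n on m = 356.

m^2 ≡ 356^2 = 126736 ≡ 579
m^4 ≡ 579^2 = 335241 ≡ 681
m^8 ≡ 681^2 = 463761 ≡ 256
m^16 ≡ 256^2 = 65536 ≡ 18
m^32 ≡ 18^2 = 324
m^64 ≡ 324^2 = 104976 ≡ 426
113 = 64 + 32 + 16 + 1, so m^113 ≡ 426·324·18·356 ≡ 339 (mod 697)

339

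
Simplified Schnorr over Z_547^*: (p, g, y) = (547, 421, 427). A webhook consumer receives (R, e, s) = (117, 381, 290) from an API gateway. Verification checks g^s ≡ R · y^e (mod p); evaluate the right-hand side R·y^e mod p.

427^2 = 182329 ≡ 178
427^4 ≡ 178^2 = 31684 ≡ 505
427^8 ≡ 505^2 = 255025 ≡ 123
427^16 ≡ 123^2 = 15129 ≡ 360
427^32 ≡ 360^2 = 129600 ≡ 508
427^64 ≡ 508^2 = 258064 ≡ 427
427^128 ≡ 427^2 = 182329 ≡ 178
427^256 ≡ 178^2 = 31684 ≡ 505
381 = 256 + 64 + 32 + 16 + 8 + 4 + 1, so 427^381 ≡ 505·427·508·360·123·505·427 ≡ 520 (mod 547)
R · y^e ≡ 117·520 = 60840 ≡ 123 (mod 547)

123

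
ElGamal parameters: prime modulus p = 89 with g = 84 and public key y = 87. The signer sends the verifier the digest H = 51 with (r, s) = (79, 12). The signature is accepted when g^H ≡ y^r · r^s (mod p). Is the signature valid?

invalid

Left side g^H mod p:
84^2 = 7056 ≡ 25
84^4 ≡ 25^2 = 625 ≡ 2
84^8 ≡ 2^2 = 4
84^16 ≡ 4^2 = 16
84^32 ≡ 16^2 = 256 ≡ 78
51 = 32 + 16 + 2 + 1, so 84^51 ≡ 78·16·25·84 ≡ 17 (mod 89)
Right side y^r · r^s mod p:
87^2 = 7569 ≡ 4
87^4 ≡ 4^2 = 16
87^8 ≡ 16^2 = 256 ≡ 78
87^16 ≡ 78^2 = 6084 ≡ 32
87^32 ≡ 32^2 = 1024 ≡ 45
87^64 ≡ 45^2 = 2025 ≡ 67
79 = 64 + 8 + 4 + 2 + 1, so 87^79 ≡ 67·78·16·4·87 ≡ 85 (mod 89)
79^2 = 6241 ≡ 11
79^4 ≡ 11^2 = 121 ≡ 32
79^8 ≡ 32^2 = 1024 ≡ 45
12 = 8 + 4, so 79^12 ≡ 45·32 ≡ 16 (mod 89)
85·16 = 1360 ≡ 25 (mod 89)
17 ≠ 25, so verification fails.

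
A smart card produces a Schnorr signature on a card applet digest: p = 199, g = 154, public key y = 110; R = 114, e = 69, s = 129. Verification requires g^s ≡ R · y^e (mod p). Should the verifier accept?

accept

g^s mod p:
154^2 = 23716 ≡ 35
154^4 ≡ 35^2 = 1225 ≡ 31
154^8 ≡ 31^2 = 961 ≡ 165
154^16 ≡ 165^2 = 27225 ≡ 161
154^32 ≡ 161^2 = 25921 ≡ 51
154^64 ≡ 51^2 = 2601 ≡ 14
154^128 ≡ 14^2 = 196
129 = 128 + 1, so 154^129 ≡ 196·154 ≡ 135 (mod 199)
R · y^e mod p:
110^2 = 12100 ≡ 160
110^4 ≡ 160^2 = 25600 ≡ 128
110^8 ≡ 128^2 = 16384 ≡ 66
110^16 ≡ 66^2 = 4356 ≡ 177
110^32 ≡ 177^2 = 31329 ≡ 86
110^64 ≡ 86^2 = 7396 ≡ 33
69 = 64 + 4 + 1, so 110^69 ≡ 33·128·110 ≡ 174 (mod 199)
114·174 = 19836 ≡ 135 (mod 199)
135 ≡ 135 (mod 199); signature holds.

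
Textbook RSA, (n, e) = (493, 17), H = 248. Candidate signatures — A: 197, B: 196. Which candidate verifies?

A

Candidate A: Squares mod 493: 197^1≡197, 197^2≡355, 197^4≡310, 197^8≡458, 197^16≡239; 17 = 16 + 1, so 197^17 ≡ 239·197 ≡ 248 (mod 493)
  → matches H = 248
Candidate B: Squares mod 493: 196^1≡196, 196^2≡455, 196^4≡458, 196^8≡239, 196^16≡426; 17 = 16 + 1, so 196^17 ≡ 426·196 ≡ 179 (mod 493)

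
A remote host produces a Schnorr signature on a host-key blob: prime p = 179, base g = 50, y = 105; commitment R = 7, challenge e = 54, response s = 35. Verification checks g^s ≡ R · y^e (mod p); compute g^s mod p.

Squares mod 179: 50^1≡50, 50^2≡173, 50^4≡36, 50^8≡43, 50^16≡59, 50^32≡80
35 = 32 + 2 + 1, so 50^35 ≡ 80·173·50 ≡ 165 (mod 179)

165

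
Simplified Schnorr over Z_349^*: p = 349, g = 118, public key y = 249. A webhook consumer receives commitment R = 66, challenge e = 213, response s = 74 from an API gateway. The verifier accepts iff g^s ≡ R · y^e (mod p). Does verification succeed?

g^s mod p:
118^74 mod 349 = 332
R · y^e mod p:
249^213 mod 349 = 280
66·280 = 18480 ≡ 332 (mod 349)
332 ≡ 332 (mod 349); signature holds.

passes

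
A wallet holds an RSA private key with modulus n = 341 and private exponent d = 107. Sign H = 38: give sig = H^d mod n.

Squares mod 341: H^1≡38, H^2≡80, H^4≡262, H^8≡103, H^16≡38, H^32≡80, H^64≡262
107 = 64 + 32 + 8 + 2 + 1, so H^107 ≡ 262·80·103·80·38 ≡ 80 (mod 341)

80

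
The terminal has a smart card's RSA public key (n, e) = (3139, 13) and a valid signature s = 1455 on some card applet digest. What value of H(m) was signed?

466

Squares mod 3139: s^1≡1455, s^2≡1339, s^4≡552, s^8≡221
13 = 8 + 4 + 1, so s^13 ≡ 221·552·1455 ≡ 466 (mod 3139)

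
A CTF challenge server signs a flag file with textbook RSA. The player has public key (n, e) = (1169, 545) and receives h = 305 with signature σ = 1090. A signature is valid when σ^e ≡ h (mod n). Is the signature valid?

invalid

σ^2 ≡ 1090^2 = 1188100 ≡ 396
σ^4 ≡ 396^2 = 156816 ≡ 170
σ^8 ≡ 170^2 = 28900 ≡ 844
σ^16 ≡ 844^2 = 712336 ≡ 415
σ^32 ≡ 415^2 = 172225 ≡ 382
σ^64 ≡ 382^2 = 145924 ≡ 968
σ^128 ≡ 968^2 = 937024 ≡ 655
σ^256 ≡ 655^2 = 429025 ≡ 2
σ^512 ≡ 2^2 = 4
545 = 512 + 32 + 1, so σ^545 ≡ 4·382·1090 ≡ 864 (mod 1169)
864 ≠ 305, so verification fails.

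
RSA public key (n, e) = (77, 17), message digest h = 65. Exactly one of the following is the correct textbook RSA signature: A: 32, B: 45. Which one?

Candidate A: 32^2 = 1024 ≡ 23; 32^4 ≡ 23^2 = 529 ≡ 67; 32^8 ≡ 67^2 = 4489 ≡ 23; 32^16 ≡ 23^2 = 529 ≡ 67; 17 = 16 + 1, so 32^17 ≡ 67·32 ≡ 65 (mod 77)
  → matches h = 65
Candidate B: 45^2 = 2025 ≡ 23; 45^4 ≡ 23^2 = 529 ≡ 67; 45^8 ≡ 67^2 = 4489 ≡ 23; 45^16 ≡ 23^2 = 529 ≡ 67; 17 = 16 + 1, so 45^17 ≡ 67·45 ≡ 12 (mod 77)

A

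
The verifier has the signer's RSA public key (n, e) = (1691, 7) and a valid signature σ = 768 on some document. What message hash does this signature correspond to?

369

σ^2 ≡ 768^2 = 589824 ≡ 1356
σ^4 ≡ 1356^2 = 1838736 ≡ 619
7 = 4 + 2 + 1, so σ^7 ≡ 619·1356·768 ≡ 369 (mod 1691)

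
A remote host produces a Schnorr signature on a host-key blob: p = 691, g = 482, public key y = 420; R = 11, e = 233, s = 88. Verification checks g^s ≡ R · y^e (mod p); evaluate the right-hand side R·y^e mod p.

527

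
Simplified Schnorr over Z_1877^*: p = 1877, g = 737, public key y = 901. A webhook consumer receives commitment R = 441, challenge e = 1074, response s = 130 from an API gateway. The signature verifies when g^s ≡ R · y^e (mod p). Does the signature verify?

does not verify

g^s mod p:
737^2 = 543169 ≡ 716
737^4 ≡ 716^2 = 512656 ≡ 235
737^8 ≡ 235^2 = 55225 ≡ 792
737^16 ≡ 792^2 = 627264 ≡ 346
737^32 ≡ 346^2 = 119716 ≡ 1465
737^64 ≡ 1465^2 = 2146225 ≡ 814
737^128 ≡ 814^2 = 662596 ≡ 15
130 = 128 + 2, so 737^130 ≡ 15·716 ≡ 1355 (mod 1877)
R · y^e mod p:
901^2 = 811801 ≡ 937
901^4 ≡ 937^2 = 877969 ≡ 1410
901^8 ≡ 1410^2 = 1988100 ≡ 357
901^16 ≡ 357^2 = 127449 ≡ 1690
901^32 ≡ 1690^2 = 2856100 ≡ 1183
901^64 ≡ 1183^2 = 1399489 ≡ 1124
901^128 ≡ 1124^2 = 1263376 ≡ 155
901^256 ≡ 155^2 = 24025 ≡ 1501
901^512 ≡ 1501^2 = 2253001 ≡ 601
901^1024 ≡ 601^2 = 361201 ≡ 817
1074 = 1024 + 32 + 16 + 2, so 901^1074 ≡ 817·1183·1690·937 ≡ 902 (mod 1877)
441·902 = 397782 ≡ 1735 (mod 1877)
1355 ≠ 1735; the check fails.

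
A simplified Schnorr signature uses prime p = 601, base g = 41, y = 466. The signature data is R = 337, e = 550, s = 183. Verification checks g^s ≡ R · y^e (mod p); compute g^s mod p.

326

Squares mod 601: 41^1≡41, 41^2≡479, 41^4≡460, 41^8≡48, 41^16≡501, 41^32≡384, 41^64≡211, 41^128≡47
183 = 128 + 32 + 16 + 4 + 2 + 1, so 41^183 ≡ 47·384·501·460·479·41 ≡ 326 (mod 601)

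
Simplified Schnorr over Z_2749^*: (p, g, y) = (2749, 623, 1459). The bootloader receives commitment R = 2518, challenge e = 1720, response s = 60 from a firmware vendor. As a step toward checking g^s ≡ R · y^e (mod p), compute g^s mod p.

Squares mod 2749: 623^1≡623, 623^2≡520, 623^4≡998, 623^8≡866, 623^16≡2228, 623^32≡2039
60 = 32 + 16 + 8 + 4, so 623^60 ≡ 2039·2228·866·998 ≡ 1965 (mod 2749)

1965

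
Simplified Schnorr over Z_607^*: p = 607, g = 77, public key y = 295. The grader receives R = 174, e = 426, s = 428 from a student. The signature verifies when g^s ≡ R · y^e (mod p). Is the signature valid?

valid

g^s mod p:
77^2 = 5929 ≡ 466
77^4 ≡ 466^2 = 217156 ≡ 457
77^8 ≡ 457^2 = 208849 ≡ 41
77^16 ≡ 41^2 = 1681 ≡ 467
77^32 ≡ 467^2 = 218089 ≡ 176
77^64 ≡ 176^2 = 30976 ≡ 19
77^128 ≡ 19^2 = 361
77^256 ≡ 361^2 = 130321 ≡ 423
428 = 256 + 128 + 32 + 8 + 4, so 77^428 ≡ 423·361·176·41·457 ≡ 102 (mod 607)
R · y^e mod p:
295^2 = 87025 ≡ 224
295^4 ≡ 224^2 = 50176 ≡ 402
295^8 ≡ 402^2 = 161604 ≡ 142
295^16 ≡ 142^2 = 20164 ≡ 133
295^32 ≡ 133^2 = 17689 ≡ 86
295^64 ≡ 86^2 = 7396 ≡ 112
295^128 ≡ 112^2 = 12544 ≡ 404
295^256 ≡ 404^2 = 163216 ≡ 540
426 = 256 + 128 + 32 + 8 + 2, so 295^426 ≡ 540·404·86·142·224 ≡ 482 (mod 607)
174·482 = 83868 ≡ 102 (mod 607)
102 ≡ 102 (mod 607); signature holds.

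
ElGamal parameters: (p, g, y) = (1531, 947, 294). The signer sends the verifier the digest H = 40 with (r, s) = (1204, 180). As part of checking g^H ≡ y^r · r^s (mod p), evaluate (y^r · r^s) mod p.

791

294^1204 mod 1531 = 1157
1204^180 mod 1531 = 1009
y^r · r^s ≡ 1157·1009 = 1167413 ≡ 791 (mod 1531)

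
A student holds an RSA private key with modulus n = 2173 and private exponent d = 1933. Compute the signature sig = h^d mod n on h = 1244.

1544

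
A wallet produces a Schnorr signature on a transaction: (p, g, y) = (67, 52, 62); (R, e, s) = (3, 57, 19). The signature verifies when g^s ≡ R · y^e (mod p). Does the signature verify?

verifies

g^s mod p:
Squares mod 67: 52^1≡52, 52^2≡24, 52^4≡40, 52^8≡59, 52^16≡64
19 = 16 + 2 + 1, so 52^19 ≡ 64·24·52 ≡ 8 (mod 67)
R · y^e mod p:
Squares mod 67: 62^1≡62, 62^2≡25, 62^4≡22, 62^8≡15, 62^16≡24, 62^32≡40
57 = 32 + 16 + 8 + 1, so 62^57 ≡ 40·24·15·62 ≡ 25 (mod 67)
3·25 = 75 ≡ 8 (mod 67)
8 ≡ 8 (mod 67); signature holds.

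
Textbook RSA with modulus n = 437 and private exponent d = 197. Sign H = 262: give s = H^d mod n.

Squares mod 437: H^1≡262, H^2≡35, H^4≡351, H^8≡404, H^16≡215, H^32≡340, H^64≡232, H^128≡73
197 = 128 + 64 + 4 + 1, so H^197 ≡ 73·232·351·262 ≡ 432 (mod 437)

432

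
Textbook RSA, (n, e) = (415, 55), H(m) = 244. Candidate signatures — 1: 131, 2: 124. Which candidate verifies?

2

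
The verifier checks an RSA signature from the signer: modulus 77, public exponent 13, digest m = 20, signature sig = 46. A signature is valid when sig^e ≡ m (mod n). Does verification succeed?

fails

sig^2 ≡ 46^2 = 2116 ≡ 37
sig^4 ≡ 37^2 = 1369 ≡ 60
sig^8 ≡ 60^2 = 3600 ≡ 58
13 = 8 + 4 + 1, so sig^13 ≡ 58·60·46 ≡ 74 (mod 77)
74 ≠ 20, so verification fails.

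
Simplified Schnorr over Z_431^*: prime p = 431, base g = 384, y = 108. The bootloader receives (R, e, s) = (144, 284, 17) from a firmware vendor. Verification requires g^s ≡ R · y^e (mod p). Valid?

no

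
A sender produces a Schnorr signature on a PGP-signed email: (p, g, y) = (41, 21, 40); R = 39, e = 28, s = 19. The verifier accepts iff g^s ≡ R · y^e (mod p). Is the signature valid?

g^s mod p:
Squares mod 41: 21^1≡21, 21^2≡31, 21^4≡18, 21^8≡37, 21^16≡16
19 = 16 + 2 + 1, so 21^19 ≡ 16·31·21 ≡ 2 (mod 41)
R · y^e mod p:
Squares mod 41: 40^1≡40, 40^2≡1, 40^4≡1, 40^8≡1, 40^16≡1
28 = 16 + 8 + 4, so 40^28 ≡ 1·1·1 ≡ 1 (mod 41)
39·1 = 39 ≡ 39 (mod 41)
2 ≠ 39; the check fails.

invalid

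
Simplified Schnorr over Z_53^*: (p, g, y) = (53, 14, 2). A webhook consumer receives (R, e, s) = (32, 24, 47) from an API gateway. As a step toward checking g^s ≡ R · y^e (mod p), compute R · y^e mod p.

2^2 = 4
2^4 ≡ 4^2 = 16
2^8 ≡ 16^2 = 256 ≡ 44
2^16 ≡ 44^2 = 1936 ≡ 28
24 = 16 + 8, so 2^24 ≡ 28·44 ≡ 13 (mod 53)
R · y^e ≡ 32·13 = 416 ≡ 45 (mod 53)

45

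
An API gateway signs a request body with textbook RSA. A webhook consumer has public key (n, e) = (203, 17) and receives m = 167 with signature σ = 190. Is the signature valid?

Squares mod 203: σ^1≡190, σ^2≡169, σ^4≡141, σ^8≡190, σ^16≡169
17 = 16 + 1, so σ^17 ≡ 169·190 ≡ 36 (mod 203)
σ^17 mod 203 = 36, but m = 167.

invalid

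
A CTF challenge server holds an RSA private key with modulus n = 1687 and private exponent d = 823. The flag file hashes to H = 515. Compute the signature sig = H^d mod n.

H^2 ≡ 515^2 = 265225 ≡ 366
H^4 ≡ 366^2 = 133956 ≡ 683
H^8 ≡ 683^2 = 466489 ≡ 877
H^16 ≡ 877^2 = 769129 ≡ 1544
H^32 ≡ 1544^2 = 2383936 ≡ 205
H^64 ≡ 205^2 = 42025 ≡ 1537
H^128 ≡ 1537^2 = 2362369 ≡ 569
H^256 ≡ 569^2 = 323761 ≡ 1544
H^512 ≡ 1544^2 = 2383936 ≡ 205
823 = 512 + 256 + 32 + 16 + 4 + 2 + 1, so H^823 ≡ 205·1544·205·1544·683·366·515 ≡ 1341 (mod 1687)

1341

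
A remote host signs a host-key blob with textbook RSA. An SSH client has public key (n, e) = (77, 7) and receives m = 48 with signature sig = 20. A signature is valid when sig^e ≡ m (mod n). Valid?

yes

sig^2 ≡ 20^2 = 400 ≡ 15
sig^4 ≡ 15^2 = 225 ≡ 71
7 = 4 + 2 + 1, so sig^7 ≡ 71·15·20 ≡ 48 (mod 77)
Since 48 equals the digest 48, verification succeeds.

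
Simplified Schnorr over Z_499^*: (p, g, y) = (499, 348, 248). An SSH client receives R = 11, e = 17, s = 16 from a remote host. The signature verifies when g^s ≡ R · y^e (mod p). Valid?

g^s mod p:
348^2 = 121104 ≡ 346
348^4 ≡ 346^2 = 119716 ≡ 455
348^8 ≡ 455^2 = 207025 ≡ 439
348^16 ≡ 439^2 = 192721 ≡ 107
R · y^e mod p:
248^2 = 61504 ≡ 127
248^4 ≡ 127^2 = 16129 ≡ 161
248^8 ≡ 161^2 = 25921 ≡ 472
248^16 ≡ 472^2 = 222784 ≡ 230
17 = 16 + 1, so 248^17 ≡ 230·248 ≡ 154 (mod 499)
11·154 = 1694 ≡ 197 (mod 499)
107 ≠ 197; the check fails.

no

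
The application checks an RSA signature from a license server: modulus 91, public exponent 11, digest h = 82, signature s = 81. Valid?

s^2 ≡ 81^2 = 6561 ≡ 9
s^4 ≡ 9^2 = 81
s^8 ≡ 81^2 = 6561 ≡ 9
11 = 8 + 2 + 1, so s^11 ≡ 9·9·81 ≡ 9 (mod 91)
9 ≠ 82, so verification fails.

no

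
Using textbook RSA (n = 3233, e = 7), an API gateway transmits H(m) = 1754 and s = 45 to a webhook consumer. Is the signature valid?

valid

Squares mod 3233: s^1≡45, s^2≡2025, s^4≡1181
7 = 4 + 2 + 1, so s^7 ≡ 1181·2025·45 ≡ 1754 (mod 3233)
Since 1754 equals the digest 1754, verification succeeds.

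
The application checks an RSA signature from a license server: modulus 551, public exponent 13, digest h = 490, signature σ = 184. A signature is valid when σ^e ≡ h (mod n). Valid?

Squares mod 551: σ^1≡184, σ^2≡245, σ^4≡517, σ^8≡54
13 = 8 + 4 + 1, so σ^13 ≡ 54·517·184 ≡ 490 (mod 551)
σ^13 mod 551 = 490 matches h.

yes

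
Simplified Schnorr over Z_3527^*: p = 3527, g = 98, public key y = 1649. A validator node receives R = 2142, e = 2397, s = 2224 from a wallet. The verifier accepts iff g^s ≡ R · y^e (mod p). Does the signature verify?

g^s mod p:
98^2224 mod 3527 = 3030
R · y^e mod p:
1649^2397 mod 3527 = 2086
2142·2086 = 4468212 ≡ 3030 (mod 3527)
3030 ≡ 3030 (mod 3527); signature holds.

verifies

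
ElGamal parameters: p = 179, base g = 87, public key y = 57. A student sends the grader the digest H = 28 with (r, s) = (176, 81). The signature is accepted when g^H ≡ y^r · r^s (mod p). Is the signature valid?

invalid

Left side g^H mod p:
Squares mod 179: 87^1≡87, 87^2≡51, 87^4≡95, 87^8≡75, 87^16≡76
28 = 16 + 8 + 4, so 87^28 ≡ 76·75·95 ≡ 25 (mod 179)
Right side y^r · r^s mod p:
Squares mod 179: 57^1≡57, 57^2≡27, 57^4≡13, 57^8≡169, 57^16≡100, 57^32≡155, 57^64≡39, 57^128≡89
176 = 128 + 32 + 16, so 57^176 ≡ 89·155·100 ≡ 126 (mod 179)
Squares mod 179: 176^1≡176, 176^2≡9, 176^4≡81, 176^8≡117, 176^16≡85, 176^32≡65, 176^64≡108
81 = 64 + 16 + 1, so 176^81 ≡ 108·85·176 ≡ 26 (mod 179)
126·26 = 3276 ≡ 54 (mod 179)
25 ≠ 54, so verification fails.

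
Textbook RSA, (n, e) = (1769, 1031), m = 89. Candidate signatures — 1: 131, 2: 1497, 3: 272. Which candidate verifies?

2

Candidate 1: Squares mod 1769: 131^1≡131, 131^2≡1240, 131^4≡339, 131^8≡1705, 131^16≡558, 131^32≡20, 131^64≡400, 131^128≡790, 131^256≡1412, 131^512≡81, 131^1024≡1254; 1031 = 1024 + 4 + 2 + 1, so 131^1031 ≡ 1254·339·1240·131 ≡ 1656 (mod 1769)
Candidate 2: Squares mod 1769: 1497^1≡1497, 1497^2≡1455, 1497^4≡1301, 1497^8≡1437, 1497^16≡546, 1497^32≡924, 1497^64≡1118, 1497^128≡1010, 1497^256≡1156, 1497^512≡741, 1497^1024≡691; 1031 = 1024 + 4 + 2 + 1, so 1497^1031 ≡ 691·1301·1455·1497 ≡ 89 (mod 1769)
  → matches m = 89
Candidate 3: Squares mod 1769: 272^1≡272, 272^2≡1455, 272^4≡1301, 272^8≡1437, 272^16≡546, 272^32≡924, 272^64≡1118, 272^128≡1010, 272^256≡1156, 272^512≡741, 272^1024≡691; 1031 = 1024 + 4 + 2 + 1, so 272^1031 ≡ 691·1301·1455·272 ≡ 1680 (mod 1769)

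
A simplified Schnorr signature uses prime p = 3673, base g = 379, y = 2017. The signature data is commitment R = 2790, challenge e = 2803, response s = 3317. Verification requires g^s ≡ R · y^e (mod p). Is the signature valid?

invalid

g^s mod p:
379^2 = 143641 ≡ 394
379^4 ≡ 394^2 = 155236 ≡ 970
379^8 ≡ 970^2 = 940900 ≡ 612
379^16 ≡ 612^2 = 374544 ≡ 3571
379^32 ≡ 3571^2 = 12752041 ≡ 3058
379^64 ≡ 3058^2 = 9351364 ≡ 3579
379^128 ≡ 3579^2 = 12809241 ≡ 1490
379^256 ≡ 1490^2 = 2220100 ≡ 1608
379^512 ≡ 1608^2 = 2585664 ≡ 3545
379^1024 ≡ 3545^2 = 12567025 ≡ 1692
379^2048 ≡ 1692^2 = 2862864 ≡ 1597
3317 = 2048 + 1024 + 128 + 64 + 32 + 16 + 4 + 1, so 379^3317 ≡ 1597·1692·1490·3579·3058·3571·970·379 ≡ 1384 (mod 3673)
R · y^e mod p:
2017^2 = 4068289 ≡ 2278
2017^4 ≡ 2278^2 = 5189284 ≡ 3008
2017^8 ≡ 3008^2 = 9048064 ≡ 1465
2017^16 ≡ 1465^2 = 2146225 ≡ 1193
2017^32 ≡ 1193^2 = 1423249 ≡ 1798
2017^64 ≡ 1798^2 = 3232804 ≡ 564
2017^128 ≡ 564^2 = 318096 ≡ 2218
2017^256 ≡ 2218^2 = 4919524 ≡ 1377
2017^512 ≡ 1377^2 = 1896129 ≡ 861
2017^1024 ≡ 861^2 = 741321 ≡ 3048
2017^2048 ≡ 3048^2 = 9290304 ≡ 1287
2803 = 2048 + 512 + 128 + 64 + 32 + 16 + 2 + 1, so 2017^2803 ≡ 1287·861·2218·564·1798·1193·2278·2017 ≡ 424 (mod 3673)
2790·424 = 1182960 ≡ 254 (mod 3673)
1384 ≠ 254; the check fails.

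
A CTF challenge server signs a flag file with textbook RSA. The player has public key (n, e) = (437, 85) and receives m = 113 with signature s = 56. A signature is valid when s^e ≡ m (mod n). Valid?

Squares mod 437: s^1≡56, s^2≡77, s^4≡248, s^8≡324, s^16≡96, s^32≡39, s^64≡210
85 = 64 + 16 + 4 + 1, so s^85 ≡ 210·96·248·56 ≡ 113 (mod 437)
s^85 mod 437 = 113 matches m.

yes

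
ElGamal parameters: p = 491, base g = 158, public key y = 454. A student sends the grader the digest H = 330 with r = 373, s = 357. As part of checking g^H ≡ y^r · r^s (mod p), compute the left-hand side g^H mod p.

158^2 = 24964 ≡ 414
158^4 ≡ 414^2 = 171396 ≡ 37
158^8 ≡ 37^2 = 1369 ≡ 387
158^16 ≡ 387^2 = 149769 ≡ 14
158^32 ≡ 14^2 = 196
158^64 ≡ 196^2 = 38416 ≡ 118
158^128 ≡ 118^2 = 13924 ≡ 176
158^256 ≡ 176^2 = 30976 ≡ 43
330 = 256 + 64 + 8 + 2, so 158^330 ≡ 43·118·387·414 ≡ 378 (mod 491)

378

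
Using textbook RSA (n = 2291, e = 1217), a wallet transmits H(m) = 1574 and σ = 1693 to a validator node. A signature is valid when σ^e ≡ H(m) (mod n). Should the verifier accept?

Squares mod 2291: σ^1≡1693, σ^2≡208, σ^4≡2026, σ^8≡1495, σ^16≡1300, σ^32≡1533, σ^64≡1814, σ^128≡720, σ^256≡634, σ^512≡1031, σ^1024≡2228
1217 = 1024 + 128 + 64 + 1, so σ^1217 ≡ 2228·720·1814·1693 ≡ 717 (mod 2291)
The recovered value 717 does not match the digest 1574.

reject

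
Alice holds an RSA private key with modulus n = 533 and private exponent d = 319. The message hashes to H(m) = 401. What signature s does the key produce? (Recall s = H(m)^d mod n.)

132

Squares mod 533: (H(m))^1≡401, (H(m))^2≡368, (H(m))^4≡42, (H(m))^8≡165, (H(m))^16≡42, (H(m))^32≡165, (H(m))^64≡42, (H(m))^128≡165, (H(m))^256≡42
319 = 256 + 32 + 16 + 8 + 4 + 2 + 1, so (H(m))^319 ≡ 42·165·42·165·42·368·401 ≡ 132 (mod 533)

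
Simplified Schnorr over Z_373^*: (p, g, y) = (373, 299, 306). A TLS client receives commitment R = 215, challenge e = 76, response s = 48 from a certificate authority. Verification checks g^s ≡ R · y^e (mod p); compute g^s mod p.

Squares mod 373: 299^1≡299, 299^2≡254, 299^4≡360, 299^8≡169, 299^16≡213, 299^32≡236
48 = 32 + 16, so 299^48 ≡ 236·213 ≡ 286 (mod 373)

286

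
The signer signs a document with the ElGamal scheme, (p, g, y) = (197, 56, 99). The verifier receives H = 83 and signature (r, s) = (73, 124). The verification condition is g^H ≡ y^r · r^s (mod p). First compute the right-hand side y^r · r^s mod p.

71

99^73 mod 197 = 184
73^124 mod 197 = 40
y^r · r^s ≡ 184·40 = 7360 ≡ 71 (mod 197)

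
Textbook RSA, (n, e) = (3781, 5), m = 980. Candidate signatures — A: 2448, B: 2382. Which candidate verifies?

B

Candidate A: 2448^2 = 5992704 ≡ 3600; 2448^4 ≡ 3600^2 = 12960000 ≡ 2513; 5 = 4 + 1, so 2448^5 ≡ 2513·2448 ≡ 137 (mod 3781)
Candidate B: 2382^2 = 5673924 ≡ 2424; 2382^4 ≡ 2424^2 = 5875776 ≡ 102; 5 = 4 + 1, so 2382^5 ≡ 102·2382 ≡ 980 (mod 3781)
  → matches m = 980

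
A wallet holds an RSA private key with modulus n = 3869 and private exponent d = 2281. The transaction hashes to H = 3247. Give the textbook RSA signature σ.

H^2 ≡ 3247^2 = 10543009 ≡ 3853
H^4 ≡ 3853^2 = 14845609 ≡ 256
H^8 ≡ 256^2 = 65536 ≡ 3632
H^16 ≡ 3632^2 = 13191424 ≡ 2003
H^32 ≡ 2003^2 = 4012009 ≡ 3725
H^64 ≡ 3725^2 = 13875625 ≡ 1391
H^128 ≡ 1391^2 = 1934881 ≡ 381
H^256 ≡ 381^2 = 145161 ≡ 2008
H^512 ≡ 2008^2 = 4032064 ≡ 566
H^1024 ≡ 566^2 = 320356 ≡ 3098
H^2048 ≡ 3098^2 = 9597604 ≡ 2484
2281 = 2048 + 128 + 64 + 32 + 8 + 1, so H^2281 ≡ 2484·381·1391·3725·3632·3247 ≡ 2094 (mod 3869)

2094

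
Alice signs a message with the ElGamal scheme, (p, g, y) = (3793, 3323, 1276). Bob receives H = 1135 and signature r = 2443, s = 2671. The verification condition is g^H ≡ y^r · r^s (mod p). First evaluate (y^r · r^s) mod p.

1896

Squares mod 3793: 1276^1≡1276, 1276^2≡979, 1276^4≡2605, 1276^8≡348, 1276^16≡3521, 1276^32≡1917, 1276^64≡3265, 1276^128≡1895, 1276^256≡2847, 1276^512≡3561, 1276^1024≡722, 1276^2048≡1643
2443 = 2048 + 256 + 128 + 8 + 2 + 1, so 1276^2443 ≡ 1643·2847·1895·348·979·1276 ≡ 635 (mod 3793)
Squares mod 3793: 2443^1≡2443, 2443^2≡1860, 2443^4≡384, 2443^8≡3322, 2443^16≡1847, 2443^32≡1502, 2443^64≡2962, 2443^128≡235, 2443^256≡2123, 2443^512≡1045, 2443^1024≡3434, 2443^2048≡3712
2671 = 2048 + 512 + 64 + 32 + 8 + 4 + 2 + 1, so 2443^2671 ≡ 3712·1045·2962·1502·3322·384·1860·2443 ≡ 2231 (mod 3793)
y^r · r^s ≡ 635·2231 = 1416685 ≡ 1896 (mod 3793)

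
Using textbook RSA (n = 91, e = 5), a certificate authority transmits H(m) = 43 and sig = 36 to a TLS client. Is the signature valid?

valid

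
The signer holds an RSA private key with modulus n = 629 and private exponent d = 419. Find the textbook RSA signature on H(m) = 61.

405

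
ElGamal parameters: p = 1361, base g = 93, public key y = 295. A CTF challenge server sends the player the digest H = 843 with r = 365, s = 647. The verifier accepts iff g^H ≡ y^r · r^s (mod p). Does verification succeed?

Left side g^H mod p:
93^843 mod 1361 = 822
Right side y^r · r^s mod p:
295^365 mod 1361 = 571
365^647 mod 1361 = 123
571·123 = 70233 ≡ 822 (mod 1361)
822 ≡ 822 (mod 1361), so the signature is genuine.

passes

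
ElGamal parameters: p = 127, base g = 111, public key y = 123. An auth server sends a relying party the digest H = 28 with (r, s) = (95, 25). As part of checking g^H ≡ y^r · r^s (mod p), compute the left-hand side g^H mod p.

1

111^2 = 12321 ≡ 2
111^4 ≡ 2^2 = 4
111^8 ≡ 4^2 = 16
111^16 ≡ 16^2 = 256 ≡ 2
28 = 16 + 8 + 4, so 111^28 ≡ 2·16·4 ≡ 1 (mod 127)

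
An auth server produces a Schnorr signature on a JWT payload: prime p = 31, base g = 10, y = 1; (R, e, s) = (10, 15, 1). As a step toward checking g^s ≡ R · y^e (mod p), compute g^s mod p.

10^1 mod 31 = 10

10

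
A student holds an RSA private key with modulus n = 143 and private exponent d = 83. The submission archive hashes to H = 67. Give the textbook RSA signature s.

H^83 mod 143 = 111

111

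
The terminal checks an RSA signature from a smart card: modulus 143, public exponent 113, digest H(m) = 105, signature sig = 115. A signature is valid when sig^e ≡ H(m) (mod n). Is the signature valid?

invalid

sig^113 mod 143 = 59
The recovered value 59 does not match the digest 105.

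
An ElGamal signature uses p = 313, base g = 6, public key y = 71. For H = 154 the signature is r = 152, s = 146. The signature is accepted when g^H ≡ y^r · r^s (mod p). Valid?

yes

Left side g^H mod p:
6^2 = 36
6^4 ≡ 36^2 = 1296 ≡ 44
6^8 ≡ 44^2 = 1936 ≡ 58
6^16 ≡ 58^2 = 3364 ≡ 234
6^32 ≡ 234^2 = 54756 ≡ 294
6^64 ≡ 294^2 = 86436 ≡ 48
6^128 ≡ 48^2 = 2304 ≡ 113
154 = 128 + 16 + 8 + 2, so 6^154 ≡ 113·234·58·36 ≡ 200 (mod 313)
Right side y^r · r^s mod p:
71^2 = 5041 ≡ 33
71^4 ≡ 33^2 = 1089 ≡ 150
71^8 ≡ 150^2 = 22500 ≡ 277
71^16 ≡ 277^2 = 76729 ≡ 44
71^32 ≡ 44^2 = 1936 ≡ 58
71^64 ≡ 58^2 = 3364 ≡ 234
71^128 ≡ 234^2 = 54756 ≡ 294
152 = 128 + 16 + 8, so 71^152 ≡ 294·44·277 ≡ 48 (mod 313)
152^2 = 23104 ≡ 255
152^4 ≡ 255^2 = 65025 ≡ 234
152^8 ≡ 234^2 = 54756 ≡ 294
152^16 ≡ 294^2 = 86436 ≡ 48
152^32 ≡ 48^2 = 2304 ≡ 113
152^64 ≡ 113^2 = 12769 ≡ 249
152^128 ≡ 249^2 = 62001 ≡ 27
146 = 128 + 16 + 2, so 152^146 ≡ 27·48·255 ≡ 265 (mod 313)
48·265 = 12720 ≡ 200 (mod 313)
200 ≡ 200 (mod 313), so the signature is genuine.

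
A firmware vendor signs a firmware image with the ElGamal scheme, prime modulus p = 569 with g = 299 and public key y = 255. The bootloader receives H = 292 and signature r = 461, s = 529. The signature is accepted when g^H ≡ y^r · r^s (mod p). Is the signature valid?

invalid

Left side g^H mod p:
299^2 = 89401 ≡ 68
299^4 ≡ 68^2 = 4624 ≡ 72
299^8 ≡ 72^2 = 5184 ≡ 63
299^16 ≡ 63^2 = 3969 ≡ 555
299^32 ≡ 555^2 = 308025 ≡ 196
299^64 ≡ 196^2 = 38416 ≡ 293
299^128 ≡ 293^2 = 85849 ≡ 499
299^256 ≡ 499^2 = 249001 ≡ 348
292 = 256 + 32 + 4, so 299^292 ≡ 348·196·72 ≡ 506 (mod 569)
Right side y^r · r^s mod p:
255^2 = 65025 ≡ 159
255^4 ≡ 159^2 = 25281 ≡ 245
255^8 ≡ 245^2 = 60025 ≡ 280
255^16 ≡ 280^2 = 78400 ≡ 447
255^32 ≡ 447^2 = 199809 ≡ 90
255^64 ≡ 90^2 = 8100 ≡ 134
255^128 ≡ 134^2 = 17956 ≡ 317
255^256 ≡ 317^2 = 100489 ≡ 345
461 = 256 + 128 + 64 + 8 + 4 + 1, so 255^461 ≡ 345·317·134·280·245·255 ≡ 563 (mod 569)
461^2 = 212521 ≡ 284
461^4 ≡ 284^2 = 80656 ≡ 427
461^8 ≡ 427^2 = 182329 ≡ 249
461^16 ≡ 249^2 = 62001 ≡ 549
461^32 ≡ 549^2 = 301401 ≡ 400
461^64 ≡ 400^2 = 160000 ≡ 111
461^128 ≡ 111^2 = 12321 ≡ 372
461^256 ≡ 372^2 = 138384 ≡ 117
461^512 ≡ 117^2 = 13689 ≡ 33
529 = 512 + 16 + 1, so 461^529 ≡ 33·549·461 ≡ 155 (mod 569)
563·155 = 87265 ≡ 208 (mod 569)
506 ≠ 208, so verification fails.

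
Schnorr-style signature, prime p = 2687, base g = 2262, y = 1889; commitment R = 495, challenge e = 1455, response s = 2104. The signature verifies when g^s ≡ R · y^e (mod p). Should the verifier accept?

g^s mod p:
2262^2 = 5116644 ≡ 596
2262^4 ≡ 596^2 = 355216 ≡ 532
2262^8 ≡ 532^2 = 283024 ≡ 889
2262^16 ≡ 889^2 = 790321 ≡ 343
2262^32 ≡ 343^2 = 117649 ≡ 2108
2262^64 ≡ 2108^2 = 4443664 ≡ 2053
2262^128 ≡ 2053^2 = 4214809 ≡ 1593
2262^256 ≡ 1593^2 = 2537649 ≡ 1121
2262^512 ≡ 1121^2 = 1256641 ≡ 1812
2262^1024 ≡ 1812^2 = 3283344 ≡ 2517
2262^2048 ≡ 2517^2 = 6335289 ≡ 2030
2104 = 2048 + 32 + 16 + 8, so 2262^2104 ≡ 2030·2108·343·889 ≡ 2276 (mod 2687)
R · y^e mod p:
1889^2 = 3568321 ≡ 2672
1889^4 ≡ 2672^2 = 7139584 ≡ 225
1889^8 ≡ 225^2 = 50625 ≡ 2259
1889^16 ≡ 2259^2 = 5103081 ≡ 468
1889^32 ≡ 468^2 = 219024 ≡ 1377
1889^64 ≡ 1377^2 = 1896129 ≡ 1794
1889^128 ≡ 1794^2 = 3218436 ≡ 2097
1889^256 ≡ 2097^2 = 4397409 ≡ 1477
1889^512 ≡ 1477^2 = 2181529 ≡ 2372
1889^1024 ≡ 2372^2 = 5626384 ≡ 2493
1455 = 1024 + 256 + 128 + 32 + 8 + 4 + 2 + 1, so 1889^1455 ≡ 2493·1477·2097·1377·2259·225·2672·1889 ≡ 1184 (mod 2687)
495·1184 = 586080 ≡ 314 (mod 2687)
2276 ≠ 314; the check fails.

reject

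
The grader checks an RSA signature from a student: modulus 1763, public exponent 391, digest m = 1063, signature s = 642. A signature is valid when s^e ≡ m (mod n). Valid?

Squares mod 1763: s^1≡642, s^2≡1385, s^4≡81, s^8≡1272, s^16≡1313, s^32≡1518, s^64≡83, s^128≡1600, s^256≡124
391 = 256 + 128 + 4 + 2 + 1, so s^391 ≡ 124·1600·81·1385·642 ≡ 1063 (mod 1763)
s^391 mod 1763 = 1063 matches m.

yes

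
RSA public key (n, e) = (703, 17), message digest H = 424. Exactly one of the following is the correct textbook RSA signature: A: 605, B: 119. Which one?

Candidate A: 605^17 mod 703 = 424
  → matches H = 424
Candidate B: 119^17 mod 703 = 23

A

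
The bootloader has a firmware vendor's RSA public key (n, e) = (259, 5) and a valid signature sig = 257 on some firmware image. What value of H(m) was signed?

227

Squares mod 259: sig^1≡257, sig^2≡4, sig^4≡16
5 = 4 + 1, so sig^5 ≡ 16·257 ≡ 227 (mod 259)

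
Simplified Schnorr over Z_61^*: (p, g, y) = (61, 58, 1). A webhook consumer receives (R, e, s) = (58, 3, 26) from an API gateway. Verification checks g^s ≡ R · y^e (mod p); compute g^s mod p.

58

58^2 = 3364 ≡ 9
58^4 ≡ 9^2 = 81 ≡ 20
58^8 ≡ 20^2 = 400 ≡ 34
58^16 ≡ 34^2 = 1156 ≡ 58
26 = 16 + 8 + 2, so 58^26 ≡ 58·34·9 ≡ 58 (mod 61)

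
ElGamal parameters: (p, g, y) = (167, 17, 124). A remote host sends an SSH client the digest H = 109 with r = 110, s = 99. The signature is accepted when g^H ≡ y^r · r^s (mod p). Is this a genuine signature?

Left side g^H mod p:
17^2 = 289 ≡ 122
17^4 ≡ 122^2 = 14884 ≡ 21
17^8 ≡ 21^2 = 441 ≡ 107
17^16 ≡ 107^2 = 11449 ≡ 93
17^32 ≡ 93^2 = 8649 ≡ 132
17^64 ≡ 132^2 = 17424 ≡ 56
109 = 64 + 32 + 8 + 4 + 1, so 17^109 ≡ 56·132·107·21·17 ≡ 68 (mod 167)
Right side y^r · r^s mod p:
124^2 = 15376 ≡ 12
124^4 ≡ 12^2 = 144
124^8 ≡ 144^2 = 20736 ≡ 28
124^16 ≡ 28^2 = 784 ≡ 116
124^32 ≡ 116^2 = 13456 ≡ 96
124^64 ≡ 96^2 = 9216 ≡ 31
110 = 64 + 32 + 8 + 4 + 2, so 124^110 ≡ 31·96·28·144·12 ≡ 44 (mod 167)
110^2 = 12100 ≡ 76
110^4 ≡ 76^2 = 5776 ≡ 98
110^8 ≡ 98^2 = 9604 ≡ 85
110^16 ≡ 85^2 = 7225 ≡ 44
110^32 ≡ 44^2 = 1936 ≡ 99
110^64 ≡ 99^2 = 9801 ≡ 115
99 = 64 + 32 + 2 + 1, so 110^99 ≡ 115·99·76·110 ≡ 123 (mod 167)
44·123 = 5412 ≡ 68 (mod 167)
68 ≡ 68 (mod 167), so the signature is genuine.

genuine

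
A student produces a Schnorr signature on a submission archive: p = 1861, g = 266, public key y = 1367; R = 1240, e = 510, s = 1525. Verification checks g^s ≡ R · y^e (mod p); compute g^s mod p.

1425

266^1525 mod 1861 = 1425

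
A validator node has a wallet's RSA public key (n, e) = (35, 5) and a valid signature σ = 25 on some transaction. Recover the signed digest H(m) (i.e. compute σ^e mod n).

Squares mod 35: σ^1≡25, σ^2≡30, σ^4≡25
5 = 4 + 1, so σ^5 ≡ 25·25 ≡ 30 (mod 35)

30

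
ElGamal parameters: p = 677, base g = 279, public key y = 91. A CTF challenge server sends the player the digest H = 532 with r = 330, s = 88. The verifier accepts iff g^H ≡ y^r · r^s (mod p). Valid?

no

Left side g^H mod p:
Squares mod 677: 279^1≡279, 279^2≡663, 279^4≡196, 279^8≡504, 279^16≡141, 279^32≡248, 279^64≡574, 279^128≡454, 279^256≡308, 279^512≡84
532 = 512 + 16 + 4, so 279^532 ≡ 84·141·196 ≡ 668 (mod 677)
Right side y^r · r^s mod p:
Squares mod 677: 91^1≡91, 91^2≡157, 91^4≡277, 91^8≡228, 91^16≡532, 91^32≡38, 91^64≡90, 91^128≡653, 91^256≡576
330 = 256 + 64 + 8 + 2, so 91^330 ≡ 576·90·228·157 ≡ 193 (mod 677)
Squares mod 677: 330^1≡330, 330^2≡580, 330^4≡608, 330^8≡22, 330^16≡484, 330^32≡14, 330^64≡196
88 = 64 + 16 + 8, so 330^88 ≡ 196·484·22 ≡ 494 (mod 677)
193·494 = 95342 ≡ 562 (mod 677)
668 ≠ 562, so verification fails.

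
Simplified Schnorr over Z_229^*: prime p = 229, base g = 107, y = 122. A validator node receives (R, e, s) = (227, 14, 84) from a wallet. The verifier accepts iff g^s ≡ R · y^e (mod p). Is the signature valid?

invalid

g^s mod p:
107^2 = 11449 ≡ 228
107^4 ≡ 228^2 = 51984 ≡ 1
107^8 ≡ 1^2 = 1
107^16 ≡ 1^2 = 1
107^32 ≡ 1^2 = 1
107^64 ≡ 1^2 = 1
84 = 64 + 16 + 4, so 107^84 ≡ 1·1·1 ≡ 1 (mod 229)
R · y^e mod p:
122^2 = 14884 ≡ 228
122^4 ≡ 228^2 = 51984 ≡ 1
122^8 ≡ 1^2 = 1
14 = 8 + 4 + 2, so 122^14 ≡ 1·1·228 ≡ 228 (mod 229)
227·228 = 51756 ≡ 2 (mod 229)
1 ≠ 2; the check fails.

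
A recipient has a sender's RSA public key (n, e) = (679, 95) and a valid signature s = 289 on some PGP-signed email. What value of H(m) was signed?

Squares mod 679: s^1≡289, s^2≡4, s^4≡16, s^8≡256, s^16≡352, s^32≡326, s^64≡352
95 = 64 + 16 + 8 + 4 + 2 + 1, so s^95 ≡ 352·352·256·16·4·289 ≡ 242 (mod 679)

242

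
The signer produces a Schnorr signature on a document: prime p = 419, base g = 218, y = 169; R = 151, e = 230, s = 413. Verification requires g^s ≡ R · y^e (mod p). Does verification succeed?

g^s mod p:
Squares mod 419: 218^1≡218, 218^2≡177, 218^4≡323, 218^8≡417, 218^16≡4, 218^32≡16, 218^64≡256, 218^128≡172, 218^256≡254
413 = 256 + 128 + 16 + 8 + 4 + 1, so 218^413 ≡ 254·172·4·417·323·218 ≡ 400 (mod 419)
R · y^e mod p:
Squares mod 419: 169^1≡169, 169^2≡69, 169^4≡152, 169^8≡59, 169^16≡129, 169^32≡300, 169^64≡334, 169^128≡102
230 = 128 + 64 + 32 + 4 + 2, so 169^230 ≡ 102·334·300·152·69 ≡ 300 (mod 419)
151·300 = 45300 ≡ 48 (mod 419)
400 ≠ 48; the check fails.

fails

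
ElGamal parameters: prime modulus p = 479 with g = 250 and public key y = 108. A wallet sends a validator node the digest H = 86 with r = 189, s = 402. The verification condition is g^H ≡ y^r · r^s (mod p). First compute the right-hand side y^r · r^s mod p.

247

108^189 mod 479 = 80
189^402 mod 479 = 45
y^r · r^s ≡ 80·45 = 3600 ≡ 247 (mod 479)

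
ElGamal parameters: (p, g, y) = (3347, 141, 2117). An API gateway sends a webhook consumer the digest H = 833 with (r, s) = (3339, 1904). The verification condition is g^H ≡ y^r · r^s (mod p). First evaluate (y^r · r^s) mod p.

1837

2117^2 = 4481689 ≡ 56
2117^4 ≡ 56^2 = 3136
2117^8 ≡ 3136^2 = 9834496 ≡ 1010
2117^16 ≡ 1010^2 = 1020100 ≡ 2612
2117^32 ≡ 2612^2 = 6822544 ≡ 1358
2117^64 ≡ 1358^2 = 1844164 ≡ 3314
2117^128 ≡ 3314^2 = 10982596 ≡ 1089
2117^256 ≡ 1089^2 = 1185921 ≡ 1083
2117^512 ≡ 1083^2 = 1172889 ≡ 1439
2117^1024 ≡ 1439^2 = 2070721 ≡ 2275
2117^2048 ≡ 2275^2 = 5175625 ≡ 1163
3339 = 2048 + 1024 + 256 + 8 + 2 + 1, so 2117^3339 ≡ 1163·2275·1083·1010·56·2117 ≡ 529 (mod 3347)
3339^2 = 11148921 ≡ 64
3339^4 ≡ 64^2 = 4096 ≡ 749
3339^8 ≡ 749^2 = 561001 ≡ 2052
3339^16 ≡ 2052^2 = 4210704 ≡ 178
3339^32 ≡ 178^2 = 31684 ≡ 1561
3339^64 ≡ 1561^2 = 2436721 ≡ 105
3339^128 ≡ 105^2 = 11025 ≡ 984
3339^256 ≡ 984^2 = 968256 ≡ 973
3339^512 ≡ 973^2 = 946729 ≡ 2875
3339^1024 ≡ 2875^2 = 8265625 ≡ 1882
1904 = 1024 + 512 + 256 + 64 + 32 + 16, so 3339^1904 ≡ 1882·2875·973·105·1561·178 ≡ 478 (mod 3347)
y^r · r^s ≡ 529·478 = 252862 ≡ 1837 (mod 3347)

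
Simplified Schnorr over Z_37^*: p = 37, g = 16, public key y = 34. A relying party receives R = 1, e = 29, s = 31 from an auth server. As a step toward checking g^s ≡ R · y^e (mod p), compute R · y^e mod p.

Squares mod 37: 34^1≡34, 34^2≡9, 34^4≡7, 34^8≡12, 34^16≡33
29 = 16 + 8 + 4 + 1, so 34^29 ≡ 33·12·7·34 ≡ 9 (mod 37)
R · y^e ≡ 1·9 = 9 ≡ 9 (mod 37)

9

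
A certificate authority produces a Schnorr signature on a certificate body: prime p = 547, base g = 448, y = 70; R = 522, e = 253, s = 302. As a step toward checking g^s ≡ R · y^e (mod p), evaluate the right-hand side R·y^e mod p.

535

Squares mod 547: 70^1≡70, 70^2≡524, 70^4≡529, 70^8≡324, 70^16≡499, 70^32≡116, 70^64≡328, 70^128≡372
253 = 128 + 64 + 32 + 16 + 8 + 4 + 1, so 70^253 ≡ 372·328·116·499·324·529·70 ≡ 88 (mod 547)
R · y^e ≡ 522·88 = 45936 ≡ 535 (mod 547)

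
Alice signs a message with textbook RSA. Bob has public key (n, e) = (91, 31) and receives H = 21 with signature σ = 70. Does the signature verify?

verifies

σ^2 ≡ 70^2 = 4900 ≡ 77
σ^4 ≡ 77^2 = 5929 ≡ 14
σ^8 ≡ 14^2 = 196 ≡ 14
σ^16 ≡ 14^2 = 196 ≡ 14
31 = 16 + 8 + 4 + 2 + 1, so σ^31 ≡ 14·14·14·77·70 ≡ 21 (mod 91)
σ^31 mod 91 = 21 matches H.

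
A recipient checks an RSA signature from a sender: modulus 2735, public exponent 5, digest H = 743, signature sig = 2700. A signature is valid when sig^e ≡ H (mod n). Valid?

no

Squares mod 2735: sig^1≡2700, sig^2≡1225, sig^4≡1845
5 = 4 + 1, so sig^5 ≡ 1845·2700 ≡ 1065 (mod 2735)
1065 ≠ 743, so verification fails.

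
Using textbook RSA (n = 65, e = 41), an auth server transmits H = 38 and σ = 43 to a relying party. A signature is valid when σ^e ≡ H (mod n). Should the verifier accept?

reject

Squares mod 65: σ^1≡43, σ^2≡29, σ^4≡61, σ^8≡16, σ^16≡61, σ^32≡16
41 = 32 + 8 + 1, so σ^41 ≡ 16·16·43 ≡ 23 (mod 65)
σ^41 mod 65 = 23, but H = 38.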